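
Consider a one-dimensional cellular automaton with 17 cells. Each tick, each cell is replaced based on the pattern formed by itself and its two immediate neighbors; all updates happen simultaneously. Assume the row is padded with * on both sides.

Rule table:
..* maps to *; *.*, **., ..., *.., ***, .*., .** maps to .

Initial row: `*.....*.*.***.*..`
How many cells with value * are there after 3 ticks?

2

.....*..........*
....*..........*.
...*..........*..
count of *: 2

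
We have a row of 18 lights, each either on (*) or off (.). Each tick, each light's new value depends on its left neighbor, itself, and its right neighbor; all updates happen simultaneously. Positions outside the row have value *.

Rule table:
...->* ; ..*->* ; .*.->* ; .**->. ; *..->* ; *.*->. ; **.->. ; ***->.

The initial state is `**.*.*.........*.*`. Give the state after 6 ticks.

****............**

...*.***********..
****............**
....************..
****............**  (repeats tick 2; period 2)
tick 6: ****............**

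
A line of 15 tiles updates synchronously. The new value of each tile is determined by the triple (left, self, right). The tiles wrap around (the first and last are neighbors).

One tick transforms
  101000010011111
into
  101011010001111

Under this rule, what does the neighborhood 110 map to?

1

At position 0 the neighborhood is 110; the next row has 1 there.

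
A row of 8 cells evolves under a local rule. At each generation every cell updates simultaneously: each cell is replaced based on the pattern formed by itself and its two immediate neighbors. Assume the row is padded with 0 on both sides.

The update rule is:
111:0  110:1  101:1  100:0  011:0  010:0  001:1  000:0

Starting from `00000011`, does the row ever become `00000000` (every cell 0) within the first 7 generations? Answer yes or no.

00000101
00001010
00010100
00101000
01010000
10100000
01000000
generation 7 is 01000000, still not uniform 0

no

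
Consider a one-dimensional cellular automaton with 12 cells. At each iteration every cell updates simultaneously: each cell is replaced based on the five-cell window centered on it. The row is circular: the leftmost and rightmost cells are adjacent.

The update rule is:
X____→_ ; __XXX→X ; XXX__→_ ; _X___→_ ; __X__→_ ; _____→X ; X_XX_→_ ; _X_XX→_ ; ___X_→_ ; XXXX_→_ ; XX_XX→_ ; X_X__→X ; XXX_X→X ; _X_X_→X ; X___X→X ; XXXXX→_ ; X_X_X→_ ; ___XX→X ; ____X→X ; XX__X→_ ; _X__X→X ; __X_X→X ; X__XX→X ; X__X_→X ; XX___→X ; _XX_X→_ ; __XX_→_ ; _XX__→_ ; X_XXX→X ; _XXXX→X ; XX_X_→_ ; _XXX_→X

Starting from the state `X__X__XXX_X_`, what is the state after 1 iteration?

XXX_XXXXX__X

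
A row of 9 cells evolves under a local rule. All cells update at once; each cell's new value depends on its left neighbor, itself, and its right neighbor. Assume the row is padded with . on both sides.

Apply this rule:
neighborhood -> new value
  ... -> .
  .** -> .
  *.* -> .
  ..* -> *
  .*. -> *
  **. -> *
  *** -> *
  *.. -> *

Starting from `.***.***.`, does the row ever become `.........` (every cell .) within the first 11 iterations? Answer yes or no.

iteration 1: *.**..***
iteration 2: *..***.**
iteration 3: ***.**..*
iteration 4: .**..****
iteration 5: *.***.***
iteration 6: *..**..**
iteration 7: ***.***.*
iteration 8: .**..**.*
iteration 9: *.***.*.*
iteration 10: *..**.*.*
iteration 11: ***.*.*.*
iteration 11 is ***.*.*.*, still not uniform .

no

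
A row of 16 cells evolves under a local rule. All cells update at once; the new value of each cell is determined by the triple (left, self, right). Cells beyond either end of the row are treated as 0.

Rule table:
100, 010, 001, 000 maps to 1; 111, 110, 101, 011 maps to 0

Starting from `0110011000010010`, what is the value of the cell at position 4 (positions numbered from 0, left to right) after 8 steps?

0

1001100111111111
1110011000000000
0001100111111111
1110011000000000  (repeats step 2; period 2)
step 8: 1110011000000000
position 4 holds 0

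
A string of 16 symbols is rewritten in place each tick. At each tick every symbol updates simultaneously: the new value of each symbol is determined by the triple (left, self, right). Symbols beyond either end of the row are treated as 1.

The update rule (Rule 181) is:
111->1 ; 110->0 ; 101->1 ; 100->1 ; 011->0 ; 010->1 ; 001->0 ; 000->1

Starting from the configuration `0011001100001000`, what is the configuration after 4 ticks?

0101111110111101

tick 1: 1000100011101110
tick 2: 0110111001010101
tick 3: 1001010101111110
tick 4: 0101111110111101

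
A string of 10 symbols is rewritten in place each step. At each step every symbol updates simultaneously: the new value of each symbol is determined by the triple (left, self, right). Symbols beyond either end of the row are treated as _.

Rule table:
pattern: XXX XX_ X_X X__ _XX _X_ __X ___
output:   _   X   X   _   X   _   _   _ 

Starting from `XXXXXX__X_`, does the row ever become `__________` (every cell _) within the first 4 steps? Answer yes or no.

yes

X____X____
__________
all cells are _ at step 2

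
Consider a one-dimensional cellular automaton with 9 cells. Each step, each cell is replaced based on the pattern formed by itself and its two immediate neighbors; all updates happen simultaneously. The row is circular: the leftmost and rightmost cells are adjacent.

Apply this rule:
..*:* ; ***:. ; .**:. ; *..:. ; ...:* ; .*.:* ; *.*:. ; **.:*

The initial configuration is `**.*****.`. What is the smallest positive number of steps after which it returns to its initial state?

2

.*.....*.
**.*****.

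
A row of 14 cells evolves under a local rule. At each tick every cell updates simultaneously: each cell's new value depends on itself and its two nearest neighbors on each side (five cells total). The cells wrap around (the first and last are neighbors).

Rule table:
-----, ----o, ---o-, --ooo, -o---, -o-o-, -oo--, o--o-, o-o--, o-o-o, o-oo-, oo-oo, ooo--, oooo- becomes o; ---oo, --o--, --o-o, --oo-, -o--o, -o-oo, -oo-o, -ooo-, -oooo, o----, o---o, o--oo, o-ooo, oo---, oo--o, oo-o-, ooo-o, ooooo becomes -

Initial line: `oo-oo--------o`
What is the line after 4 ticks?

--ooo--ooooo-o
--o-o--o--o--o
-o-oo-o--o--o-
o--o--o-o--o--

o--o--o-o--o--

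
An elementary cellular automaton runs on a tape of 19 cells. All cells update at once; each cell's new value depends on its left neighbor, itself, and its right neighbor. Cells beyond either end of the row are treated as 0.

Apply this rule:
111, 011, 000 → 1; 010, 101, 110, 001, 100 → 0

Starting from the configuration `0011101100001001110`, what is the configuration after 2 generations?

1011001001100001100
0010000001001101001

0010000001001101001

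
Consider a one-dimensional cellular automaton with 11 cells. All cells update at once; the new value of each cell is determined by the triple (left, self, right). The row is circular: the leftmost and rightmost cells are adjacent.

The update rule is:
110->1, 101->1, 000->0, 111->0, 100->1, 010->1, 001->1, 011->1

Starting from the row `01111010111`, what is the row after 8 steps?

11001111101
01111000111
11001101101
01111111111
11000000001
01100000011
11110000111
00011001100

00011001100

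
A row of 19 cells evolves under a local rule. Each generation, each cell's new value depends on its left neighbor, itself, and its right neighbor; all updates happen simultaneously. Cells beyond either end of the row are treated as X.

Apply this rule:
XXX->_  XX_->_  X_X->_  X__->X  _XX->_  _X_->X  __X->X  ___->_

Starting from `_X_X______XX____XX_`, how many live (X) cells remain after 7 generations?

9

generation 1: _X_XX____X__X__X___
generation 2: _X___X__XXXXXXXXX_X
generation 3: _XX_XXXX___________
generation 4: ________X_________X
generation 5: X______XXX_______X_
generation 6: _X____X___X_____XX_
generation 7: _XX__XXX_XXX___X___
count of X: 9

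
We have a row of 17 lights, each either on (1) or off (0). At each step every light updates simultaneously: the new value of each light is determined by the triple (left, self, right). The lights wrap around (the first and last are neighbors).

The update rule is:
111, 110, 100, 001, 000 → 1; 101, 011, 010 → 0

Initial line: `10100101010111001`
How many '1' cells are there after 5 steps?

10011000000011110
01101111111101110
10100111111100111
10011011111111011
11101001111111001
count of 1: 12

12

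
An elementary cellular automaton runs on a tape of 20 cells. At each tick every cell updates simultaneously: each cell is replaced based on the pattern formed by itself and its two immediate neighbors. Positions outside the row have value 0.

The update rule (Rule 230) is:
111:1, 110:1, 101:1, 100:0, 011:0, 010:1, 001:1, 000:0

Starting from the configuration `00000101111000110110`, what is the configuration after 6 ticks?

01110111011101101110

00001110111001011010
00010111011011101110
00111011101101110110
01011101110110111010
11101110111011011110
01110111011101101110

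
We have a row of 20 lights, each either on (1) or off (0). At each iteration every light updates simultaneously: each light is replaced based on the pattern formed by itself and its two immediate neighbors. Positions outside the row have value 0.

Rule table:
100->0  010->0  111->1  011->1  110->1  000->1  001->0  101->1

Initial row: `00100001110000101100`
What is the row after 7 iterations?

11111111111110011110

10001101110110011101
00101111111110011110
10011111111110011110
00011111111110011110
11011111111110011110
11111111111110011110
11111111111110011110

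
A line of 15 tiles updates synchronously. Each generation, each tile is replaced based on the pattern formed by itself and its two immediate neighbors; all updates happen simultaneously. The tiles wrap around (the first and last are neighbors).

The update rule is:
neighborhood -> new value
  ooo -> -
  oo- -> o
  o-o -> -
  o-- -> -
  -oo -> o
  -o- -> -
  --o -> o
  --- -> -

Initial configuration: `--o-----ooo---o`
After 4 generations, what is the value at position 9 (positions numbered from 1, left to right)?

generation 1: -o-----oo-o--o-
generation 2: o-----ooo---o--
generation 3: -----oo-o--o--o
generation 4: ----ooo---o--o-
position 9 holds -

-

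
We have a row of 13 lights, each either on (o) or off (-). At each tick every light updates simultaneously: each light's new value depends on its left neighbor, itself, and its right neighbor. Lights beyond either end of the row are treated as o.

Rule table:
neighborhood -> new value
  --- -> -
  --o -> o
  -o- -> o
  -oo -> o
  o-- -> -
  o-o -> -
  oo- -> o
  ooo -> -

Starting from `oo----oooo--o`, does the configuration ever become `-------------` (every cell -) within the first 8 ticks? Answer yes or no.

-o---oo--o-oo
-o--ooo-oo-o-
-o-oo-o-oo-o-
-o-oo-o-oo-o-  (fixed point — unchanged through tick 8)
tick 8 is -o-oo-o-oo-o-, still not uniform -

no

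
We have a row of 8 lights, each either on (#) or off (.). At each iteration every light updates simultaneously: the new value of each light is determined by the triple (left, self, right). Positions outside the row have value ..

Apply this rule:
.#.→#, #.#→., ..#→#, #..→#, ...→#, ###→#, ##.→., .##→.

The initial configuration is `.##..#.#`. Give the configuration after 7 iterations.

###.###.

iteration 1: #..###.#
iteration 2: ###.#..#
iteration 3: .#..####
iteration 4: ####.##.
iteration 5: .##....#
iteration 6: #..#####
iteration 7: ###.###.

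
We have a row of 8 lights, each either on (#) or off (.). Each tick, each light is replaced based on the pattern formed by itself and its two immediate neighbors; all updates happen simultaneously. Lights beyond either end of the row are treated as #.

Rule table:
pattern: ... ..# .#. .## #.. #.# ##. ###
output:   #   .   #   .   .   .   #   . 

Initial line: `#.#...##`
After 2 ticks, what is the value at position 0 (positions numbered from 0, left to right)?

#.#.#...
#.#.#.#.
position 0 holds #

#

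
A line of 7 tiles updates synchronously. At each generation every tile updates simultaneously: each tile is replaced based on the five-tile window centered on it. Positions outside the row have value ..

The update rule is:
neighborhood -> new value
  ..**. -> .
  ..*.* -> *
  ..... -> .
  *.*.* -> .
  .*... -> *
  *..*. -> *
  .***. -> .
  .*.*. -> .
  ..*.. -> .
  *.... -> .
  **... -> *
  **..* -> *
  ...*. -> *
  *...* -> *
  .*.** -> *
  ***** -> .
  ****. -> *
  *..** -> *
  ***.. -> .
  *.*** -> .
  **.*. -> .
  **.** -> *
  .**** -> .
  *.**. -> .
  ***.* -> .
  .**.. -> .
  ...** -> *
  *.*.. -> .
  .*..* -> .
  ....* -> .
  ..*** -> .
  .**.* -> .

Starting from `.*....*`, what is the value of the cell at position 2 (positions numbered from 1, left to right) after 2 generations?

.

generation 1: *.*..*.
generation 2: *...*.*
position 2 holds .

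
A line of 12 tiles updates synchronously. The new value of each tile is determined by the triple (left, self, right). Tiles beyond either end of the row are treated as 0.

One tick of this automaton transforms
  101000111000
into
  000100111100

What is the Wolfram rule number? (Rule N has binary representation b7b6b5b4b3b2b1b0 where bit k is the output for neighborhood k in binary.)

position 7: 111 → 1  (bit 7 = 1)
position 8: 110 → 1  (bit 6 = 1)
position 1: 101 → 0  (bit 5 = 0)
position 3: 100 → 1  (bit 4 = 1)
position 6: 011 → 1  (bit 3 = 1)
position 0: 010 → 0  (bit 2 = 0)
position 5: 001 → 0  (bit 1 = 0)
position 4: 000 → 0  (bit 0 = 0)
bits b7..b0 = 11011000 = 216

216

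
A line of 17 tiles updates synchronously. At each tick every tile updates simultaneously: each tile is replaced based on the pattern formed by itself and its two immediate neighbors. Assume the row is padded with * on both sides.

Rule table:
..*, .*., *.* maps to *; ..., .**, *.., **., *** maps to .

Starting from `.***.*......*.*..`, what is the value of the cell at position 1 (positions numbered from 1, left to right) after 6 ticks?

*...**.....****.*
...*......*....*.
..**.....**...***
.*......*....*...
**.....**...**..*
......*....*...*.
position 1 holds .

.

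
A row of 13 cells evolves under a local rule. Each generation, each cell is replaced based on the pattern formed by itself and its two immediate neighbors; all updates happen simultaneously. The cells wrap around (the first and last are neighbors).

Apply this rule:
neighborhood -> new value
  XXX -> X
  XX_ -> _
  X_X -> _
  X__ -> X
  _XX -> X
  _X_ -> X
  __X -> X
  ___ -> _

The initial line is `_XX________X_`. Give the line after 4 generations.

_XX__XXXXXXX_

XX_X______XXX
X__XX____XXXX
_XXX_X__XXXXX
_XX__XXXXXXX_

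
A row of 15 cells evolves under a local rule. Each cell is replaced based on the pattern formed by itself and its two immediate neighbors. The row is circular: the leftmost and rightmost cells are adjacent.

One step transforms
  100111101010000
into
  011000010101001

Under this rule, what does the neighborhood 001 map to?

At position 2 the neighborhood is 001; the next row has 1 there.

1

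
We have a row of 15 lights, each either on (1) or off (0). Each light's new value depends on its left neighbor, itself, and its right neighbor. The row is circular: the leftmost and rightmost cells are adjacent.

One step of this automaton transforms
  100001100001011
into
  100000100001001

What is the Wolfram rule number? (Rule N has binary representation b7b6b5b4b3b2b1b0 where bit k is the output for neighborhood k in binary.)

position 14: 111 → 1  (bit 7 = 1)
position 0: 110 → 1  (bit 6 = 1)
position 12: 101 → 0  (bit 5 = 0)
position 1: 100 → 0  (bit 4 = 0)
position 5: 011 → 0  (bit 3 = 0)
position 11: 010 → 1  (bit 2 = 1)
position 4: 001 → 0  (bit 1 = 0)
position 2: 000 → 0  (bit 0 = 0)
bits b7..b0 = 11000100 = 196

196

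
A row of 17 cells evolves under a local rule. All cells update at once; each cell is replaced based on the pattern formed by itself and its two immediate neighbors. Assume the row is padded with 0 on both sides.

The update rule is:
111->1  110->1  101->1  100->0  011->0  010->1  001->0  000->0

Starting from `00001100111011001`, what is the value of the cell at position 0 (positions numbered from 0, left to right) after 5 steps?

step 1: 00000100011101001
step 2: 00000100001111001
step 3: 00000100000111001
step 4: 00000100000011001
step 5: 00000100000001001
position 0 holds 0

0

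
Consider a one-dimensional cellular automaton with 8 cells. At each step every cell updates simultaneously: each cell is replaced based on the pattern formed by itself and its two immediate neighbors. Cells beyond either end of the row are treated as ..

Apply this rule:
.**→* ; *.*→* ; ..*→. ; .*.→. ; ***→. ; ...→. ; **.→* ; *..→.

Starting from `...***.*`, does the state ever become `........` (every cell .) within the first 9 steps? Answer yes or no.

step 1: ...*.**.
step 2: ....***.
step 3: ....*.*.
step 4: .....*..
step 5: ........
all cells are . at step 5

yes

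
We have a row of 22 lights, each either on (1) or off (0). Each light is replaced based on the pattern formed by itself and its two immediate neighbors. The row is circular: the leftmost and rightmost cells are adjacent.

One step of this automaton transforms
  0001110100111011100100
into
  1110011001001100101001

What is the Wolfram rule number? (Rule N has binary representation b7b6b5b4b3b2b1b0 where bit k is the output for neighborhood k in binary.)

position 4: 111 → 0  (bit 7 = 0)
position 5: 110 → 1  (bit 6 = 1)
position 6: 101 → 1  (bit 5 = 1)
position 8: 100 → 0  (bit 4 = 0)
position 3: 011 → 0  (bit 3 = 0)
position 7: 010 → 0  (bit 2 = 0)
position 2: 001 → 1  (bit 1 = 1)
position 0: 000 → 1  (bit 0 = 1)
bits b7..b0 = 01100011 = 99

99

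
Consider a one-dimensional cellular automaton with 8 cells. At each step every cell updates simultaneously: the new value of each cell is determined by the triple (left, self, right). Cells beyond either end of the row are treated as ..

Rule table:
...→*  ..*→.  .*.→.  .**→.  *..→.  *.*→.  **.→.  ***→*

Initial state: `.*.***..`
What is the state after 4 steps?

.....**.

....*..*
***.....
.*..****
.....**.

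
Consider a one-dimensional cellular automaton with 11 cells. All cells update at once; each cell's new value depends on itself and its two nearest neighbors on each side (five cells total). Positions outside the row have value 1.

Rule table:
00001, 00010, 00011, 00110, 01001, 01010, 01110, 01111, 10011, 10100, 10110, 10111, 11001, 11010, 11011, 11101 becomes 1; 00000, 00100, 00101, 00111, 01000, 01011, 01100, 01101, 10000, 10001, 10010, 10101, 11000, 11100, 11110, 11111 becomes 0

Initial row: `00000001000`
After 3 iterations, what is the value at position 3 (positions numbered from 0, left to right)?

0

iteration 1: 00000110001
iteration 2: 00011100010
iteration 3: 00101000100
position 3 holds 0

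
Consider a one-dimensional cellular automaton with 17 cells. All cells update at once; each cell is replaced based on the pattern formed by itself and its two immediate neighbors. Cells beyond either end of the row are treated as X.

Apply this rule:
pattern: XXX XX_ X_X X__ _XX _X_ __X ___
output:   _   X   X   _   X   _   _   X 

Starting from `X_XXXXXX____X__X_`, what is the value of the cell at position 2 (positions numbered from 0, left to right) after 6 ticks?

XXX____X_XX_____X
__X_XX__XXX_XXX_X
___XXX__X_XXX_XXX
_X_X_X___XX_XXX__
X_X_X__X_XXXX_X__
XX_X____XX__XX___
position 2 holds _

_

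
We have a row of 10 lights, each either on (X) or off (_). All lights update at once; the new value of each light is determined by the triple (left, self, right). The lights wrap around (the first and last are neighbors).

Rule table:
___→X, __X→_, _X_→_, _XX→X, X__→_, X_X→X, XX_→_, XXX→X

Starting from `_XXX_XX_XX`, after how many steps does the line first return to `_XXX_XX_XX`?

XXX_XX_XX_
XX_XX_XX_X
X_XX_XX_XX
_XX_XX_XXX
XX_XX_XXX_
X_XX_XXX_X
_XX_XXX_XX
XX_XXX_XX_
X_XXX_XX_X
_XXX_XX_XX

10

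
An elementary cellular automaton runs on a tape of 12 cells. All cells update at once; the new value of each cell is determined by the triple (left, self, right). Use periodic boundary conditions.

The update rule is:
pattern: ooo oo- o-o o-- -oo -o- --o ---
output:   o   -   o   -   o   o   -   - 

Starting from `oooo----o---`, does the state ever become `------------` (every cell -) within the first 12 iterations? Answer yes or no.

ooo-----o---
oo------o---
o-------o---
o-------o---  (fixed point — unchanged through iteration 12)
iteration 12 is o-------o---, still not uniform -

no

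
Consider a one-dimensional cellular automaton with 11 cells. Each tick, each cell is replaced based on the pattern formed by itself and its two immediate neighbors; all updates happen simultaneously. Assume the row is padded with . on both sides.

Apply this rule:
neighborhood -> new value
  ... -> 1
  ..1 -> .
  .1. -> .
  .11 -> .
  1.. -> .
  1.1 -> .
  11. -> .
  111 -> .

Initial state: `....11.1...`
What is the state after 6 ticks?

....1111...

111......11
....1111...
111......11  (repeats tick 1; period 2)
tick 6: ....1111...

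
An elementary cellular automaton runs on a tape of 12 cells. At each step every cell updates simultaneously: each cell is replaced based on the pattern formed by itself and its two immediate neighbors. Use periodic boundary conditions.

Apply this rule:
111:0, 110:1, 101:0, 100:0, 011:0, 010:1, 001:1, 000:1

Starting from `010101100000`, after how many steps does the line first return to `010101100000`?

2

110100101111
010101100000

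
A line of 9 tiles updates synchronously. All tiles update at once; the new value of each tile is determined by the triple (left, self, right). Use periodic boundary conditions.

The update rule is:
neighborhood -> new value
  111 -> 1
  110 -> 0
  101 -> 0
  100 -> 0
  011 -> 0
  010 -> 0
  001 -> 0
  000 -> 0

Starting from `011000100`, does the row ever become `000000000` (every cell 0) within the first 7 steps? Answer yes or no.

000000000
all cells are 0 at step 1

yes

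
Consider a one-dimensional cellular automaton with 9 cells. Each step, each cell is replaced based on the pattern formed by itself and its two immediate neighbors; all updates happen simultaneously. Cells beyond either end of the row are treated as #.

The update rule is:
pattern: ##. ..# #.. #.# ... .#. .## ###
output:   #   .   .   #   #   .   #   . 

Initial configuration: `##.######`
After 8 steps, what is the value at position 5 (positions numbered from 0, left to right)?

#

step 1: .###.....
step 2: ##.#.###.
step 3: .##.##.##
step 4: ########.
step 5: .......##
step 6: .#####.#.
step 7: ##...##.#
step 8: .#.#.####
position 5 holds #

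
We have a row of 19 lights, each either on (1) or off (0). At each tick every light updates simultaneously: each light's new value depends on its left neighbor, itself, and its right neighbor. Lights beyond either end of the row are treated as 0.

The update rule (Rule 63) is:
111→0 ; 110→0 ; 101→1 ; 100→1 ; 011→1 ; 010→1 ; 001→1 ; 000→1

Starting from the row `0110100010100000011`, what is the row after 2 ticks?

1011000000000000001

1101111111111111110
1011000000000000001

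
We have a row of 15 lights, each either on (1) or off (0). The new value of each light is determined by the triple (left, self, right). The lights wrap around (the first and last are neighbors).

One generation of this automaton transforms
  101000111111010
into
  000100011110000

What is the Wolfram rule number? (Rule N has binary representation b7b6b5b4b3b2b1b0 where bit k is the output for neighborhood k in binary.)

position 7: 111 → 1  (bit 7 = 1)
position 11: 110 → 0  (bit 6 = 0)
position 1: 101 → 0  (bit 5 = 0)
position 3: 100 → 1  (bit 4 = 1)
position 6: 011 → 0  (bit 3 = 0)
position 0: 010 → 0  (bit 2 = 0)
position 5: 001 → 0  (bit 1 = 0)
position 4: 000 → 0  (bit 0 = 0)
bits b7..b0 = 10010000 = 144

144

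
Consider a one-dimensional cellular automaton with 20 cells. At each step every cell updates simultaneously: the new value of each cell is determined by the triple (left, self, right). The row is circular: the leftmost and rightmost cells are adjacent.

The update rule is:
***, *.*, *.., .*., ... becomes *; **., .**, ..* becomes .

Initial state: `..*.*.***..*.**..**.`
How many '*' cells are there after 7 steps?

13

*.****.*.*.**..*...*
.*.**.*****..*.***..
.**..*.***.*.**.*.**
*..*.**.*.***..***..
**.**..***.*.*..*.*.
..*..*..*.*****.****
*.**.**.**.***.*.**.
count of *: 13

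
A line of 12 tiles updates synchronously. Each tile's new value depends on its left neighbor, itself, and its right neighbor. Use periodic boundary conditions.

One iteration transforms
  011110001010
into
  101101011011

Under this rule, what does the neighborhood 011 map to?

At position 1 the neighborhood is 011; the next row has 0 there.

0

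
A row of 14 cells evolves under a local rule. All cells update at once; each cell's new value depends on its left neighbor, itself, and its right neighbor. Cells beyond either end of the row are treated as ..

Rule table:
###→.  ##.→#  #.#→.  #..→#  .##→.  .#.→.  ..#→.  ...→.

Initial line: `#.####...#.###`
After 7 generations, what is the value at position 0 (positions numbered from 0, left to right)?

generation 1: .....##......#
generation 2: ......##......
generation 3: .......##.....
generation 4: ........##....
generation 5: .........##...
generation 6: ..........##..
generation 7: ...........##.
position 0 holds .

.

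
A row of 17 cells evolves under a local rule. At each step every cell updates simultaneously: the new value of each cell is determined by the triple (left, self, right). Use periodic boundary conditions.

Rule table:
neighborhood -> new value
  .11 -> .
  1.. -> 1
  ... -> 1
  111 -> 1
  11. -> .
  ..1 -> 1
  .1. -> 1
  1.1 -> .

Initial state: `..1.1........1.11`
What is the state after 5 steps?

....111.11...1111

111.1111111111...
.1...11111111.111
.1111.111111...1.
1.11...1111.11111
....111.11...1111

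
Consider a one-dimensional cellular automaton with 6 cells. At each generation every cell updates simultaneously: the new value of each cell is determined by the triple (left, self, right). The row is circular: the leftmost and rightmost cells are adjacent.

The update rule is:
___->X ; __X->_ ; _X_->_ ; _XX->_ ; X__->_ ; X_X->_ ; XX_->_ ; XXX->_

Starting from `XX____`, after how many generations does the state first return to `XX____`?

2

___XX_
XX____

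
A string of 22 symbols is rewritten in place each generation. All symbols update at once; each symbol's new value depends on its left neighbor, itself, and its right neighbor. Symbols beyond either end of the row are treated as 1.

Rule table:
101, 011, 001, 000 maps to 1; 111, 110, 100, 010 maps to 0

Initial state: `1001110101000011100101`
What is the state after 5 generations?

0110100110011001110110

generation 1: 0011001010011110001011
generation 2: 0110010100110000110110
generation 3: 1100101001100111101101
generation 4: 0001010011001100011011
generation 5: 0110100110011001110110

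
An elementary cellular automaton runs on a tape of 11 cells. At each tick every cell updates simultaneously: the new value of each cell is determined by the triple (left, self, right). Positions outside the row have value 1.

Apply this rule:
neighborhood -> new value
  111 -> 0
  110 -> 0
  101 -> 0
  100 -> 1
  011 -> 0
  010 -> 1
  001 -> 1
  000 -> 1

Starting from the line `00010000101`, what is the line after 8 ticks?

11111111100
00000000011
11111111100  (repeats tick 1; period 2)
tick 8: 00000000011

00000000011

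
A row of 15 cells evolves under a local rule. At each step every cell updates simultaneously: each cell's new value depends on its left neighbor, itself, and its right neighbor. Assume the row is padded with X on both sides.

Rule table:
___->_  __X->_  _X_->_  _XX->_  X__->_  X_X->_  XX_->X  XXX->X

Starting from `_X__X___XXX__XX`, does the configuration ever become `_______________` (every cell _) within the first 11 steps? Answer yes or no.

_________XX___X
__________X____
_______________
all cells are _ at step 3

yes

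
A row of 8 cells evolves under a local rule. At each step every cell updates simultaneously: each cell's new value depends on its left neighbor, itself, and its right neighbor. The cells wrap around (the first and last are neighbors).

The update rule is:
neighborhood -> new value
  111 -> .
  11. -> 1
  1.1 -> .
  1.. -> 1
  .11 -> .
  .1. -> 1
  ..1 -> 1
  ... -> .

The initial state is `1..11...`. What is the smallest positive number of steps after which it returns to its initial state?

40

111.11.1
..1..1..
.111111.
1.....11
11...1..
.11.1111
..1....1
1111..11
...111..
..1..11.
.1111.11
....1..1
1..11111
111.....
..11...1
11.11.11
.1..1...
111111..
.....111
1...1..1
11.1111.
.1....1.
111..111
..111...
.1..11..
1111.11.
...1..1.
..111111
11.....1
.11...1.
1.11.111
1..1....
11111..1
....111.
...1..11
1.1111.1
1....1..
11..1111
.111....
1..11...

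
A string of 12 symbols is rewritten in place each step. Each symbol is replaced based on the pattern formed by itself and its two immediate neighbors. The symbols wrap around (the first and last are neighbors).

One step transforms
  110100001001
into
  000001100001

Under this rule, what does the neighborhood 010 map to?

0

At position 3 the neighborhood is 010; the next row has 0 there.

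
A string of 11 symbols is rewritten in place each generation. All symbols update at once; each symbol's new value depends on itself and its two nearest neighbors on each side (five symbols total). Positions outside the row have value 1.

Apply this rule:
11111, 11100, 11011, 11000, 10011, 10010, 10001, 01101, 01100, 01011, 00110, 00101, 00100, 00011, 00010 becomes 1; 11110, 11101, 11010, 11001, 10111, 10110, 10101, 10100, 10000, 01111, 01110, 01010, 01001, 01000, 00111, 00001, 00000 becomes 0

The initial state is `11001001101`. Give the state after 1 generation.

01011011110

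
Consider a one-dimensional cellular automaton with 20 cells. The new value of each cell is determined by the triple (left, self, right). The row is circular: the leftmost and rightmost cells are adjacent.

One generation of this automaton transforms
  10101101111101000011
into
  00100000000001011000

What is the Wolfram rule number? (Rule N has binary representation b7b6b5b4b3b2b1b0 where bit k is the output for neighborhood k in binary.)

5

position 8: 111 → 0  (bit 7 = 0)
position 0: 110 → 0  (bit 6 = 0)
position 1: 101 → 0  (bit 5 = 0)
position 14: 100 → 0  (bit 4 = 0)
position 4: 011 → 0  (bit 3 = 0)
position 2: 010 → 1  (bit 2 = 1)
position 17: 001 → 0  (bit 1 = 0)
position 15: 000 → 1  (bit 0 = 1)
bits b7..b0 = 00000101 = 5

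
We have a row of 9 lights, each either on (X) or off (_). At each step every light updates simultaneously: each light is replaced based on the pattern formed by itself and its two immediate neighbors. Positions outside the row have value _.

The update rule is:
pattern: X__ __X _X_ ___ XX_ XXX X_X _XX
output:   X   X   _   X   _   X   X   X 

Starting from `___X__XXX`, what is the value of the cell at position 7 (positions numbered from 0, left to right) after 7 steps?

XXX_XXXX_
XX_XXXX_X
X_XXXX_X_
_XXXX_X_X
XXXX_X_X_
XXX_X_X_X
XX_X_X_X_
position 7 holds X

X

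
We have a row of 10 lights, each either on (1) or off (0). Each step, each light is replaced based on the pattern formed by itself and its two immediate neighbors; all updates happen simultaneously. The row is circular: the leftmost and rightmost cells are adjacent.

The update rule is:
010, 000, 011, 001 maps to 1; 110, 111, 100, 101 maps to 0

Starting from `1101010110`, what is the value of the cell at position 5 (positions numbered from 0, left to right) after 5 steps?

0

1001010100
1011010101
0010010101
0110110101
0100100101
position 5 holds 0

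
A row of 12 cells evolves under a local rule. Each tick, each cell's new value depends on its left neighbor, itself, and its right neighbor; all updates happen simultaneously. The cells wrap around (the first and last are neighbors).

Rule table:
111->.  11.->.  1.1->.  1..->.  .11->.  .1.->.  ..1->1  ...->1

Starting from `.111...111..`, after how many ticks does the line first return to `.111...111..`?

1....11....1
..111...111.
11....11....
...111...111
.11....11...
1...111...11
..11....11..
11...111...1
...11....11.
111...111...
....11....11
.111...111..

12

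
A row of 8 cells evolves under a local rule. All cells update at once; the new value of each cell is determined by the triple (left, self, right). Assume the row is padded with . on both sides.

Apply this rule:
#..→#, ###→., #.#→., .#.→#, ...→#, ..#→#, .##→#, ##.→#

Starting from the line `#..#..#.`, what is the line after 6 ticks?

tick 1: ########
tick 2: #......#
tick 3: ########  (repeats tick 1; period 2)
tick 6: #......#

#......#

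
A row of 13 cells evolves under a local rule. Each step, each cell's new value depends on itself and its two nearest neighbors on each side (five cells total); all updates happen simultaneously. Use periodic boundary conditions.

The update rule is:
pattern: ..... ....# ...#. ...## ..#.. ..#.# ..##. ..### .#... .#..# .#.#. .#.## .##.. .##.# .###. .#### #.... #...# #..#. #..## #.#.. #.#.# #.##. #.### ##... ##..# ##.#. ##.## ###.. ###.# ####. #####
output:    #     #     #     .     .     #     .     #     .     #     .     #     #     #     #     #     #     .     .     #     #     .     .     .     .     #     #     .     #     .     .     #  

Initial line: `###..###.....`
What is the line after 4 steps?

.##.#.#.##.##

########.###.
.#####....#..
.###.#.###...
.##.#.#.##.##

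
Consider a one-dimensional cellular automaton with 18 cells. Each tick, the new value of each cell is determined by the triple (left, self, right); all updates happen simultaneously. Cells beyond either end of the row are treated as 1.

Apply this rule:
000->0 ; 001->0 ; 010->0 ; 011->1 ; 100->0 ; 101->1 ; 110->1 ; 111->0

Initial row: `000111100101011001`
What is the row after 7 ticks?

tick 1: 000100100010111001
tick 2: 000000000001101001
tick 3: 000000000001110001
tick 4: 000000000001010001
tick 5: 000000000000100001
tick 6: 000000000000000001
tick 7: 000000000000000001

000000000000000001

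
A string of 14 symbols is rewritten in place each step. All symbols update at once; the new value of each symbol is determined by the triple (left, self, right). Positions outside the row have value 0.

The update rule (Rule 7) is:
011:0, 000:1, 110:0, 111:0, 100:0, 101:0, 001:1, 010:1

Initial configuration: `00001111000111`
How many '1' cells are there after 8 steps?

4

step 1: 11110000011000
step 2: 00000111100011
step 3: 11111000001100
step 4: 00000011110001
step 5: 11111100000111
step 6: 00000001111000
step 7: 11111110000011
step 8: 00000000111100
count of 1: 4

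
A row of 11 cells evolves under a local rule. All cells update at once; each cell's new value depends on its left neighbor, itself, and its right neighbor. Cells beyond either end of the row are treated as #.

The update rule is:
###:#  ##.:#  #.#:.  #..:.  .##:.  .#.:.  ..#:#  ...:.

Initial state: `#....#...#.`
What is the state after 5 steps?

#...#..#..#

step 1: #...#...#..
step 2: #..#...#..#
step 3: #.#...#..#.
step 4: #....#..#..
step 5: #...#..#..#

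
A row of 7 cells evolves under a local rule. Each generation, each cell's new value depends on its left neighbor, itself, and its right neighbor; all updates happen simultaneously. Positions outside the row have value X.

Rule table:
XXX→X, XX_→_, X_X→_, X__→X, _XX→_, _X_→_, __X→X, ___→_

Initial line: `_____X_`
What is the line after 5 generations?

_X__X__

generation 1: X___X__
generation 2: _X_X_XX
generation 3: ______X
generation 4: X____X_
generation 5: _X__X__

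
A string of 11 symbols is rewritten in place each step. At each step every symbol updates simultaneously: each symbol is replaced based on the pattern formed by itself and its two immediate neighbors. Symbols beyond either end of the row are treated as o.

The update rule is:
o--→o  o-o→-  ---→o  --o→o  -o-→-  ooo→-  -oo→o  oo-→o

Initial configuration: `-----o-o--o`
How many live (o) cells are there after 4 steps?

5

step 1: ooooo---ooo
step 2: ----ooooo--
step 3: ooooo---ooo  (repeats step 1; period 2)
step 4: ----ooooo--
count of o: 5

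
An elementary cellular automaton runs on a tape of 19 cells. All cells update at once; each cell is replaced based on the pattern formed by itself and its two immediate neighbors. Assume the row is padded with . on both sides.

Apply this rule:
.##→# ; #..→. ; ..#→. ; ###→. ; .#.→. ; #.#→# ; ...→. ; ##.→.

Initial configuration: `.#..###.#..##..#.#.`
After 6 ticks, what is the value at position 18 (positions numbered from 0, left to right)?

.

tick 1: ....#..#...#....#..
tick 2: ...................
tick 3: ...................  (fixed point — unchanged through tick 6)
position 18 holds .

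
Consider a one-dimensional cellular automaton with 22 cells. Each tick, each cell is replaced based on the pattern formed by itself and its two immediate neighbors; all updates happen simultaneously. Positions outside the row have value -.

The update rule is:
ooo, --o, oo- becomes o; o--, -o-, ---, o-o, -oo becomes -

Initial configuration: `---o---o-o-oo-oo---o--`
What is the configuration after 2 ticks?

-o---o-----o--o--o----

--o---o-----o--o--o---
-o---o-----o--o--o----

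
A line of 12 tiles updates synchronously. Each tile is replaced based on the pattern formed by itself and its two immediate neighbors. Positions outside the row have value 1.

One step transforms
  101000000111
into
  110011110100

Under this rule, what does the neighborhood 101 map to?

At position 1 the neighborhood is 101; the next row has 1 there.

1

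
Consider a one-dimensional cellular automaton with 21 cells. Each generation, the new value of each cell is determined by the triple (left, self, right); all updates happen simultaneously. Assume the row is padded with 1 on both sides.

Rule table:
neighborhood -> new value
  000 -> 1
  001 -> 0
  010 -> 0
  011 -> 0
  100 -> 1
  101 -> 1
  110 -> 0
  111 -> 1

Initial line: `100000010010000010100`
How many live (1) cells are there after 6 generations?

10

011111001001111001010
101110100100110100101
010101010010001010010
101010101001100101001
010101010100010010100
101010101011001001010
count of 1: 10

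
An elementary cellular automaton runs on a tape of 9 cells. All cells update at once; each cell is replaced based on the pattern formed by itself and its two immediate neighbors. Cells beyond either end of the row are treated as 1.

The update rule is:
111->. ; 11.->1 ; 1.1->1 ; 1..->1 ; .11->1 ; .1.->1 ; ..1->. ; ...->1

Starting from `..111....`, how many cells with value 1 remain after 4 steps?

8

1.1.1111.
11111..11
....11.1.
111.11111
count of 1: 8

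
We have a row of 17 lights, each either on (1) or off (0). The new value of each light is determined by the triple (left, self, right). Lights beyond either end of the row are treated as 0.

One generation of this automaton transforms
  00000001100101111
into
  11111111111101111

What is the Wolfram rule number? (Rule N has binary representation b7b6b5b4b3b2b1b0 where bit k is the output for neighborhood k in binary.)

223

position 14: 111 → 1  (bit 7 = 1)
position 8: 110 → 1  (bit 6 = 1)
position 12: 101 → 0  (bit 5 = 0)
position 9: 100 → 1  (bit 4 = 1)
position 7: 011 → 1  (bit 3 = 1)
position 11: 010 → 1  (bit 2 = 1)
position 6: 001 → 1  (bit 1 = 1)
position 0: 000 → 1  (bit 0 = 1)
bits b7..b0 = 11011111 = 223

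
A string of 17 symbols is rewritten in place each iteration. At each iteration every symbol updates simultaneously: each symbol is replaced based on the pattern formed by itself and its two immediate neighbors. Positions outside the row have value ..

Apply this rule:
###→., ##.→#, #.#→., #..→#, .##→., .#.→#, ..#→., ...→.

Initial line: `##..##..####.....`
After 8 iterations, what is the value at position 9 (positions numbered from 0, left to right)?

#

.##..##....##....
..##..##....##...
...##..##....##..
....##..##....##.
.....##..##....##
......##..##....#
.......##..##...#
........##..##..#
position 9 holds #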